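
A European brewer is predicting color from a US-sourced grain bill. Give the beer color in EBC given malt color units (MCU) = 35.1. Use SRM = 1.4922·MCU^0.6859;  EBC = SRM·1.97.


SRM = 1.4922·35.1^0.6859 = 17.1298
EBC = 17.1298·1.97

33.7458 EBC


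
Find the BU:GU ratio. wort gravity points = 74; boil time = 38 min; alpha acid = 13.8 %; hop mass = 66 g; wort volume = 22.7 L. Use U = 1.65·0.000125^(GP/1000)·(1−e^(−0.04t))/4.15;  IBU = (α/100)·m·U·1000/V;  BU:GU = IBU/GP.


U = 1.65·0.000125^(74/1000)·(1−e^(−0.04·38))/4.15 = 0.1597
IBU = (13.8/100)·66·0.1597·1000/22.7 = 64.0937
BU:GU = 64.0937/74

0.8661


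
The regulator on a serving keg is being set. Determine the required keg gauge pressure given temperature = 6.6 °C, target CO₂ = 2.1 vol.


psi = vols/(0.01821 + 0.09011·e^(−0.04·T)) − 14.695
psi = 2.1/(0.01821 + 0.09011·e^(−0.04·6.6)) − 14.695

9.3291 psi


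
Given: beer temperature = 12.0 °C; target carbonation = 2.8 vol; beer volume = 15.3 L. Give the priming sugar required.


residual = 14.695·(0.01821 + 0.09011·e^(−0.04·T));  sugar = (target − residual)·4.0·V
residual = 14.695·(0.01821 + 0.09011·e^(−0.04·12.0)) = 1.0870
sugar = (2.8 − 1.0870)·4.0·15.3

104.8375 g


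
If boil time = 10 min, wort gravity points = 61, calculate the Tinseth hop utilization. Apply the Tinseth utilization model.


U = 1.65·0.000125^(GP/1000) · (1 − e^(−0.04·t))/4.15
bigness = 1.65·0.000125^(61/1000) = 0.9537
boil_factor = (1 − e^(−0.04·10))/4.15 = 0.0794
U = 0.9537 · 0.0794

0.0758


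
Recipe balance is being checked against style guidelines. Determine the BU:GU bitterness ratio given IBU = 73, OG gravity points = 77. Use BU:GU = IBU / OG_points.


BU:GU = 73 / 77

0.9481


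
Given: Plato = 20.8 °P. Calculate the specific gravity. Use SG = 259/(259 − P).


SG = 259/(259 − 20.8)

1.0873


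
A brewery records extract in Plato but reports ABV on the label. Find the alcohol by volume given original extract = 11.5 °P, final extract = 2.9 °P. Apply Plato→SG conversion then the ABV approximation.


SG = 259/(259 − P);  ABV = (OG − FG)·131.25
OG = 259/(259 − 11.5) = 1.0465
FG = 259/(259 − 2.9) = 1.0113
ABV = (1.0465 − 1.0113)·131.25

4.6122 % ABV


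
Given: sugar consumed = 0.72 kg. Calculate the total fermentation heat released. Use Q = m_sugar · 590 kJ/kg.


Q = 0.72 · 590

424.8000 kJ


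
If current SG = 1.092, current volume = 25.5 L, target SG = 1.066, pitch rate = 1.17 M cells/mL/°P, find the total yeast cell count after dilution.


V_w = V·((SG_c−1)/(SG_t−1)−1);  °P = 259 − 259/SG_t;  cells = rate·(V+V_w)·°P
V_w = 25.5·((1.092−1)/(1.066−1)−1) = 10.0455
V_final = 25.5 + 10.0455 = 35.5455
°P = 259 − 259/1.066 = 16.0356
cells = 1.17·35.5455·16.0356

666.8934 billion cells


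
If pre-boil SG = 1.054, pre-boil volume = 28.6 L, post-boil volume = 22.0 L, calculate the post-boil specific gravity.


SG_post = 1 + (SG_pre − 1)·V_pre/V_post
pts_pre = (1.054 − 1)·1000 = 54.0000
pts_post = 54.0000·28.6/22.0 = 70.2000
SG_post = 1 + 70.2000/1000

1.0702


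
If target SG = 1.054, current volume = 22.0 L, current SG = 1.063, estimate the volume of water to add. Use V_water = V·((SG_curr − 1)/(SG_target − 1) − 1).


V_water = 22.0·((1.063 − 1)/(1.054 − 1) − 1)

3.6667 L


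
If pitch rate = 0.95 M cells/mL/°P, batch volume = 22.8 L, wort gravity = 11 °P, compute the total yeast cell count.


cells (billions) = rate · V_L · °P
cells = 0.95 · 22.8 · 11

238.2600 billion cells


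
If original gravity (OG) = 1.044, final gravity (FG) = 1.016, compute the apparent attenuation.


AA = (OG − FG)/(OG − 1) · 100
AA = (1.044 − 1.016)/(1.044 − 1) · 100

63.6364 %


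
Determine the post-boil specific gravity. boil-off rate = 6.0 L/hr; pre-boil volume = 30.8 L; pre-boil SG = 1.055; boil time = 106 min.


V_post = V_pre − rate·(t/60);  SG_post = 1 + (SG_pre−1)·V_pre/V_post
V_post = 30.8 − 6.0·(106/60) = 20.2000
SG_post = 1 + (1.055 − 1)·30.8/20.2000

1.0839


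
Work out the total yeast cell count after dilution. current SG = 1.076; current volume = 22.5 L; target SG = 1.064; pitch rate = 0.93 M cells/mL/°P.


V_w = V·((SG_c−1)/(SG_t−1)−1);  °P = 259 − 259/SG_t;  cells = rate·(V+V_w)·°P
V_w = 22.5·((1.076−1)/(1.064−1)−1) = 4.2188
V_final = 22.5 + 4.2188 = 26.7188
°P = 259 − 259/1.064 = 15.5789
cells = 0.93·26.7188·15.5789

387.1125 billion cells


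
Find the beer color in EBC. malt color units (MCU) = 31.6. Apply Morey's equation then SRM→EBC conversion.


SRM = 1.4922·MCU^0.6859;  EBC = SRM·1.97
SRM = 1.4922·31.6^0.6859 = 15.9390
EBC = 15.9390·1.97

31.3999 EBC


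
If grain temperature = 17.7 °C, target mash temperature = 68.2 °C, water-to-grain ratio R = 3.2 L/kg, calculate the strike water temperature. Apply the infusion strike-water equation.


T_strike = (0.41/R)·(T_mash − T_grain) + T_mash
T_strike = (0.41/3.2)·(68.2 − 17.7) + 68.2

74.6703 °C


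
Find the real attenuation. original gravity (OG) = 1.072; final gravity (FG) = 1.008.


AA = (OG−FG)/(OG−1)·100;  RA = AA·0.8192
AA = (1.072 − 1.008)/(1.072 − 1)·100 = 88.8889
RA = 88.8889·0.8192

72.8178 %


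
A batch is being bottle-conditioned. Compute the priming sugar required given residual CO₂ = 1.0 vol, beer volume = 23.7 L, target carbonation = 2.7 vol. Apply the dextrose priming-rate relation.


sugar = (target − residual)·4.0·V
sugar = (2.7 − 1.0)·4.0·23.7

161.1600 g


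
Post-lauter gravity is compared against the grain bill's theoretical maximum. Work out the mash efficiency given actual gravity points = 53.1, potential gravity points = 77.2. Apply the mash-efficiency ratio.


efficiency = actual / potential × 100
efficiency = 53.1 / 77.2 × 100

68.7824 %


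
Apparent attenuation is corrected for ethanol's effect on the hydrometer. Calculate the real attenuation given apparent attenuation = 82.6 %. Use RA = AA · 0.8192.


RA = 82.6 · 0.8192

67.6659 %


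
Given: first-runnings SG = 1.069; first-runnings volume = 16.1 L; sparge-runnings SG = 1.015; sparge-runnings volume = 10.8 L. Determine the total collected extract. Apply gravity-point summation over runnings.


total = Σ (SG_i − 1)·1000·V_i
first = (1.069 − 1)·1000·16.1 = 1110.9000
sparge = (1.015 − 1)·1000·10.8 = 162.0000
total = 1110.9000 + 162.0000

1272.9000 gravity·L


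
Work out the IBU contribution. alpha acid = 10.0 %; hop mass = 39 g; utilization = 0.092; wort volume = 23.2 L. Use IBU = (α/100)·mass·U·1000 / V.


IBU = (10.0/100)·39·0.092·1000 / 23.2

15.4655 IBU


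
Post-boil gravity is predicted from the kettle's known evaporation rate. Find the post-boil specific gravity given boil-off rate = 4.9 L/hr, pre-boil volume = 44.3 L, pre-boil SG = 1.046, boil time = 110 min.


V_post = V_pre − rate·(t/60);  SG_post = 1 + (SG_pre−1)·V_pre/V_post
V_post = 44.3 − 4.9·(110/60) = 35.3167
SG_post = 1 + (1.046 − 1)·44.3/35.3167

1.0577


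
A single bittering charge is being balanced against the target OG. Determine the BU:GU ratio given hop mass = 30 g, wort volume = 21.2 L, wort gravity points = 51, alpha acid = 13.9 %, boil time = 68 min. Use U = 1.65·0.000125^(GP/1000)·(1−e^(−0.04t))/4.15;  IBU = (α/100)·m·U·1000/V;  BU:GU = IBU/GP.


U = 1.65·0.000125^(51/1000)·(1−e^(−0.04·68))/4.15 = 0.2348
IBU = (13.9/100)·30·0.2348·1000/21.2 = 46.1938
BU:GU = 46.1938/51

0.9058


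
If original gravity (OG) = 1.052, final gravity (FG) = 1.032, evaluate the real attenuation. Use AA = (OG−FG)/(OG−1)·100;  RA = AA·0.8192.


AA = (1.052 − 1.032)/(1.052 − 1)·100 = 38.4615
RA = 38.4615·0.8192

31.5077 %


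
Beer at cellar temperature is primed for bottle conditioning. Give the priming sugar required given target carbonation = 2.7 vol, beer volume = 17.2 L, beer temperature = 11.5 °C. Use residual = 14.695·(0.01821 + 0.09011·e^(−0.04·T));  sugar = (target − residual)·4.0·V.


residual = 14.695·(0.01821 + 0.09011·e^(−0.04·11.5)) = 1.1035
sugar = (2.7 − 1.1035)·4.0·17.2

109.8378 g


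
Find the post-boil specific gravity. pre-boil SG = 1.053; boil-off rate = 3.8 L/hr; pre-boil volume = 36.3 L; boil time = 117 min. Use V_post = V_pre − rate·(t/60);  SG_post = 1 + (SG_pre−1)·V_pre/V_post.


V_post = 36.3 − 3.8·(117/60) = 28.8900
SG_post = 1 + (1.053 − 1)·36.3/28.8900

1.0666


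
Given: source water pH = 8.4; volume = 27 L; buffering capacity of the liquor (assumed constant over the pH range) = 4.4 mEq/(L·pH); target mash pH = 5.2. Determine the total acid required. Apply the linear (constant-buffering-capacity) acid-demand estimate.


acid = buffering capacity · (pH_source − pH_target) · V
acid = 4.4 · (8.4 − 5.2) · 27

380.1600 mEq


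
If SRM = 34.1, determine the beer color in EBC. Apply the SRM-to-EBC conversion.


EBC = SRM · 1.97
EBC = 34.1 · 1.97

67.1770 EBC


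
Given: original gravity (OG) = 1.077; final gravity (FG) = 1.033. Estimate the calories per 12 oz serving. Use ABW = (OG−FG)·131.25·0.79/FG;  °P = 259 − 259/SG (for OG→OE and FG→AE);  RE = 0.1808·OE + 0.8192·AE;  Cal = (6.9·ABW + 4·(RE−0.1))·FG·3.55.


ABW = (1.077 − 1.033)·131.25·0.79/1.033 = 4.4165
OE = 259 − 259/1.077 = 18.5172 °P
AE = 259 − 259/1.033 = 8.2740 °P
RE = 0.1808·18.5172 + 0.8192·8.2740 = 10.1259 °P
Cal = (6.9·4.4165 + 4·(10.1259−0.1))·1.033·3.55

258.8187 kcal


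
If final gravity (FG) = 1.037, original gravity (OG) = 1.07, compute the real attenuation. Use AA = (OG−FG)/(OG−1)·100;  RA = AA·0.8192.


AA = (1.07 − 1.037)/(1.07 − 1)·100 = 47.1429
RA = 47.1429·0.8192

38.6194 %


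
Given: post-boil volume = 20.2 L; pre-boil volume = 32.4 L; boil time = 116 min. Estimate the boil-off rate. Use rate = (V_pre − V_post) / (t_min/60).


rate = (32.4 − 20.2) / (116/60)

6.3103 L/hr


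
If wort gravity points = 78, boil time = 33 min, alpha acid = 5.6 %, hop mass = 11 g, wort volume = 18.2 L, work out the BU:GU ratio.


U = 1.65·0.000125^(GP/1000)·(1−e^(−0.04t))/4.15;  IBU = (α/100)·m·U·1000/V;  BU:GU = IBU/GP
U = 1.65·0.000125^(78/1000)·(1−e^(−0.04·33))/4.15 = 0.1446
IBU = (5.6/100)·11·0.1446·1000/18.2 = 4.8925
BU:GU = 4.8925/78

0.0627


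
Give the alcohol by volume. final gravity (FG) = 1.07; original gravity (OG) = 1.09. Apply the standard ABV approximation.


ABV = (OG − FG) · 131.25
ABV = (1.09 − 1.07) · 131.25

2.6250 % ABV


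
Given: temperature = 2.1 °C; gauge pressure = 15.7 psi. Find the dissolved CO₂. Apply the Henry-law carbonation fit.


vols = (P + 14.695)·(0.01821 + 0.09011·e^(−0.04·T))
vols = (15.7 + 14.695)·(0.01821 + 0.09011·e^(−0.04·2.1))

3.0717 volumes


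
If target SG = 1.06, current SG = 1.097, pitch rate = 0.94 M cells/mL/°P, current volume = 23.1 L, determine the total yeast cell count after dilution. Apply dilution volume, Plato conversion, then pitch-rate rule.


V_w = V·((SG_c−1)/(SG_t−1)−1);  °P = 259 − 259/SG_t;  cells = rate·(V+V_w)·°P
V_w = 23.1·((1.097−1)/(1.06−1)−1) = 14.2450
V_final = 23.1 + 14.2450 = 37.3450
°P = 259 − 259/1.06 = 14.6604
cells = 0.94·37.3450·14.6604

514.6423 billion cells


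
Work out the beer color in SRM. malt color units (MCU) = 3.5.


SRM = 1.4922 · MCU^0.6859
SRM = 1.4922 · 3.5^0.6859

3.5237 SRM


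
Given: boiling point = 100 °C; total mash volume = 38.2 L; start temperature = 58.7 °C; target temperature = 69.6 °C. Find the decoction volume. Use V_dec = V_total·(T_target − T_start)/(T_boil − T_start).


V_dec = 38.2·(69.6 − 58.7)/(100 − 58.7)

10.0818 L


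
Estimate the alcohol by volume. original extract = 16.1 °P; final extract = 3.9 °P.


SG = 259/(259 − P);  ABV = (OG − FG)·131.25
OG = 259/(259 − 16.1) = 1.0663
FG = 259/(259 − 3.9) = 1.0153
ABV = (1.0663 − 1.0153)·131.25

6.6930 % ABV


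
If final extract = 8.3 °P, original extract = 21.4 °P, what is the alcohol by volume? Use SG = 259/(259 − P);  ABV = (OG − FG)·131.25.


OG = 259/(259 − 21.4) = 1.0901
FG = 259/(259 − 8.3) = 1.0331
ABV = (1.0901 − 1.0331)·131.25

7.4760 % ABV


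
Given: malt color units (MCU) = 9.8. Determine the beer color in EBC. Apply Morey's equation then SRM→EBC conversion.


SRM = 1.4922·MCU^0.6859;  EBC = SRM·1.97
SRM = 1.4922·9.8^0.6859 = 7.1402
EBC = 7.1402·1.97

14.0661 EBC


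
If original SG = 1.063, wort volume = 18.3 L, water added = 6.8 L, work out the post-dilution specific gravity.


SG_new = 1 + (SG_old − 1)·V_old/(V_old + V_water)
pts = (1.063 − 1)·1000·18.3/(18.3 + 6.8) = 45.9323
SG_new = 1 + 45.9323/1000

1.0459


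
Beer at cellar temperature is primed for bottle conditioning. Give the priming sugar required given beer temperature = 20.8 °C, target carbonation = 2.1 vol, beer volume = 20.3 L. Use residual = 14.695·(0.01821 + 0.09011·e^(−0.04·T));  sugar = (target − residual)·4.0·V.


residual = 14.695·(0.01821 + 0.09011·e^(−0.04·20.8)) = 0.8438
sugar = (2.1 − 0.8438)·4.0·20.3

101.9999 g


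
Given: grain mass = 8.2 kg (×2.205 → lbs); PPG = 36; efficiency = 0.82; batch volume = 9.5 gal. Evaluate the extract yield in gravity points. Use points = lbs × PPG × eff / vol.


lbs = 8.2 × 2.205 = 18.0810
points = 18.0810 × 36 × 0.82 / 9.5

56.1843 points


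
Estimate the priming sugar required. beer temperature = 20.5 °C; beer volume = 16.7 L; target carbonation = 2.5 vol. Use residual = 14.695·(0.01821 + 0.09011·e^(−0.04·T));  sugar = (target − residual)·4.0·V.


residual = 14.695·(0.01821 + 0.09011·e^(−0.04·20.5)) = 0.8508
sugar = (2.5 − 0.8508)·4.0·16.7

110.1665 g


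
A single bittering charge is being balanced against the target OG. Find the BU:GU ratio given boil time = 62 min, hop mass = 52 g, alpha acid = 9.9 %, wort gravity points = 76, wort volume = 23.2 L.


U = 1.65·0.000125^(GP/1000)·(1−e^(−0.04t))/4.15;  IBU = (α/100)·m·U·1000/V;  BU:GU = IBU/GP
U = 1.65·0.000125^(76/1000)·(1−e^(−0.04·62))/4.15 = 0.1840
IBU = (9.9/100)·52·0.1840·1000/23.2 = 40.8290
BU:GU = 40.8290/76

0.5372


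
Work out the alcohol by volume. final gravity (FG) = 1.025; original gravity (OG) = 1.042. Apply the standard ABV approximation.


ABV = (OG − FG) · 131.25
ABV = (1.042 − 1.025) · 131.25

2.2313 % ABV


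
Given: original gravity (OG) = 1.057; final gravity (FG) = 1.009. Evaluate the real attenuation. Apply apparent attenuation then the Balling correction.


AA = (OG−FG)/(OG−1)·100;  RA = AA·0.8192
AA = (1.057 − 1.009)/(1.057 − 1)·100 = 84.2105
RA = 84.2105·0.8192

68.9853 %


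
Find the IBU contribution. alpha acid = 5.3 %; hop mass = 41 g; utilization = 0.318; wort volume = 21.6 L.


IBU = (α/100)·mass·U·1000 / V
IBU = (5.3/100)·41·0.318·1000 / 21.6

31.9914 IBU


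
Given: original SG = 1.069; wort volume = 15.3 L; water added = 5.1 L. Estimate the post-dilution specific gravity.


SG_new = 1 + (SG_old − 1)·V_old/(V_old + V_water)
pts = (1.069 − 1)·1000·15.3/(15.3 + 5.1) = 51.7500
SG_new = 1 + 51.7500/1000

1.0517


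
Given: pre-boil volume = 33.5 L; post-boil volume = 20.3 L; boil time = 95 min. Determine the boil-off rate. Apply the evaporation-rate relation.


rate = (V_pre − V_post) / (t_min/60)
rate = (33.5 − 20.3) / (95/60)

8.3368 L/hr


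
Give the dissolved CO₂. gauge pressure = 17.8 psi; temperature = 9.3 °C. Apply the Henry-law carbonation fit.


vols = (P + 14.695)·(0.01821 + 0.09011·e^(−0.04·T))
vols = (17.8 + 14.695)·(0.01821 + 0.09011·e^(−0.04·9.3))

2.6102 volumes


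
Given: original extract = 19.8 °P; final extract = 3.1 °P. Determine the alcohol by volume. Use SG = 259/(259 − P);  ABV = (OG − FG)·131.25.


OG = 259/(259 − 19.8) = 1.0828
FG = 259/(259 − 3.1) = 1.0121
ABV = (1.0828 − 1.0121)·131.25

9.2744 % ABV


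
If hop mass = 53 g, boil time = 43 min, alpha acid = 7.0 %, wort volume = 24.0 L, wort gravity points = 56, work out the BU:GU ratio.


U = 1.65·0.000125^(GP/1000)·(1−e^(−0.04t))/4.15;  IBU = (α/100)·m·U·1000/V;  BU:GU = IBU/GP
U = 1.65·0.000125^(56/1000)·(1−e^(−0.04·43))/4.15 = 0.1973
IBU = (7.0/100)·53·0.1973·1000/24.0 = 30.5024
BU:GU = 30.5024/56

0.5447


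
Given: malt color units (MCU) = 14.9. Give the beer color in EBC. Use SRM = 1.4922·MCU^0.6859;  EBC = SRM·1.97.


SRM = 1.4922·14.9^0.6859 = 9.5173
EBC = 9.5173·1.97

18.7492 EBC


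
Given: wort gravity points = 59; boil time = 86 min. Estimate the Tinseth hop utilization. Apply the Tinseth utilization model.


U = 1.65·0.000125^(GP/1000) · (1 − e^(−0.04·t))/4.15
bigness = 1.65·0.000125^(59/1000) = 0.9710
boil_factor = (1 − e^(−0.04·86))/4.15 = 0.2332
U = 0.9710 · 0.2332

0.2265


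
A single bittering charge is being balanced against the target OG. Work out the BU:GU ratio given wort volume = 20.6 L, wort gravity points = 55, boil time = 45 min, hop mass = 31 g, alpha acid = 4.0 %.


U = 1.65·0.000125^(GP/1000)·(1−e^(−0.04t))/4.15;  IBU = (α/100)·m·U·1000/V;  BU:GU = IBU/GP
U = 1.65·0.000125^(55/1000)·(1−e^(−0.04·45))/4.15 = 0.2024
IBU = (4.0/100)·31·0.2024·1000/20.6 = 12.1857
BU:GU = 12.1857/55

0.2216


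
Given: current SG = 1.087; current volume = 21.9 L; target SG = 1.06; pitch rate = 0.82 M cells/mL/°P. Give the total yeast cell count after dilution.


V_w = V·((SG_c−1)/(SG_t−1)−1);  °P = 259 − 259/SG_t;  cells = rate·(V+V_w)·°P
V_w = 21.9·((1.087−1)/(1.06−1)−1) = 9.8550
V_final = 21.9 + 9.8550 = 31.7550
°P = 259 − 259/1.06 = 14.6604
cells = 0.82·31.7550·14.6604

381.7430 billion cells


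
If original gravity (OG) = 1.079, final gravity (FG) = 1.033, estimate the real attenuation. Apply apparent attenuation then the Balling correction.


AA = (OG−FG)/(OG−1)·100;  RA = AA·0.8192
AA = (1.079 − 1.033)/(1.079 − 1)·100 = 58.2278
RA = 58.2278·0.8192

47.7003 %


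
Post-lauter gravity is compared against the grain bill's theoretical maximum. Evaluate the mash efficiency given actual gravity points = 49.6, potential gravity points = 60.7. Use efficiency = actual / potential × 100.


efficiency = 49.6 / 60.7 × 100

81.7133 %


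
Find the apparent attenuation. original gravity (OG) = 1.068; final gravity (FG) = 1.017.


AA = (OG − FG)/(OG − 1) · 100
AA = (1.068 − 1.017)/(1.068 − 1) · 100

75.0000 %


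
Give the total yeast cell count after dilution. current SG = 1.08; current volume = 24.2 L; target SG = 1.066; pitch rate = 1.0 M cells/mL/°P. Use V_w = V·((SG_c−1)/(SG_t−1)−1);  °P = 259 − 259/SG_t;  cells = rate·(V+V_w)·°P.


V_w = 24.2·((1.08−1)/(1.066−1)−1) = 5.1333
V_final = 24.2 + 5.1333 = 29.3333
°P = 259 − 259/1.066 = 16.0356
cells = 1.0·29.3333·16.0356

470.3790 billion cells


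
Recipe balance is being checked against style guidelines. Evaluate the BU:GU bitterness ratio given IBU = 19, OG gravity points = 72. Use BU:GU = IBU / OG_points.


BU:GU = 19 / 72

0.2639


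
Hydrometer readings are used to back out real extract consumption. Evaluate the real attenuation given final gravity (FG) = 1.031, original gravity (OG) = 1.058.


AA = (OG−FG)/(OG−1)·100;  RA = AA·0.8192
AA = (1.058 − 1.031)/(1.058 − 1)·100 = 46.5517
RA = 46.5517·0.8192

38.1352 %


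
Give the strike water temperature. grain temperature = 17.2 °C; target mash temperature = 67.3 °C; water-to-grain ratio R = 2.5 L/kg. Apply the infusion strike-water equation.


T_strike = (0.41/R)·(T_mash − T_grain) + T_mash
T_strike = (0.41/2.5)·(67.3 − 17.2) + 67.3

75.5164 °C


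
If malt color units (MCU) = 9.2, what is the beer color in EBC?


SRM = 1.4922·MCU^0.6859;  EBC = SRM·1.97
SRM = 1.4922·9.2^0.6859 = 6.8374
EBC = 6.8374·1.97

13.4696 EBC


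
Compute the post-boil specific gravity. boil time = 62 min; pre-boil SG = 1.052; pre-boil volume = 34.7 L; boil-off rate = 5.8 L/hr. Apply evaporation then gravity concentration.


V_post = V_pre − rate·(t/60);  SG_post = 1 + (SG_pre−1)·V_pre/V_post
V_post = 34.7 − 5.8·(62/60) = 28.7067
SG_post = 1 + (1.052 − 1)·34.7/28.7067

1.0629


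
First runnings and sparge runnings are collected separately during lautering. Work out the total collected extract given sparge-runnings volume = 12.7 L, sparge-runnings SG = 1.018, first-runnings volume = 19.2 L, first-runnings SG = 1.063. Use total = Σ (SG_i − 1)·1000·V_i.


first = (1.063 − 1)·1000·19.2 = 1209.6000
sparge = (1.018 − 1)·1000·12.7 = 228.6000
total = 1209.6000 + 228.6000

1438.2000 gravity·L


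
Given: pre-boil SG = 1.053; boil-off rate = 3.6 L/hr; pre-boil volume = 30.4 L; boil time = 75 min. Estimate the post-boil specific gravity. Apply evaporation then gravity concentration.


V_post = V_pre − rate·(t/60);  SG_post = 1 + (SG_pre−1)·V_pre/V_post
V_post = 30.4 − 3.6·(75/60) = 25.9000
SG_post = 1 + (1.053 − 1)·30.4/25.9000

1.0622


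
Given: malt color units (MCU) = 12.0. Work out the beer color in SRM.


SRM = 1.4922 · MCU^0.6859
SRM = 1.4922 · 12.0^0.6859

8.2042 SRM


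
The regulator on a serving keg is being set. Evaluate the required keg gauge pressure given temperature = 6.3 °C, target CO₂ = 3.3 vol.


psi = vols/(0.01821 + 0.09011·e^(−0.04·T)) − 14.695
psi = 3.3/(0.01821 + 0.09011·e^(−0.04·6.3)) − 14.695

22.6998 psi


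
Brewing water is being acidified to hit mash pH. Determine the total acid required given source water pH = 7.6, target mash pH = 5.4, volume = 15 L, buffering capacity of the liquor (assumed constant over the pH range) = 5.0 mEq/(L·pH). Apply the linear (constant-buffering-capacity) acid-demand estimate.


acid = buffering capacity · (pH_source − pH_target) · V
acid = 5.0 · (7.6 − 5.4) · 15

165.0000 mEq


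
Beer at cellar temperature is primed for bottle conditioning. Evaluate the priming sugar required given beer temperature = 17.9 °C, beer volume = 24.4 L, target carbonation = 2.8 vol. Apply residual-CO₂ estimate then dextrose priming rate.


residual = 14.695·(0.01821 + 0.09011·e^(−0.04·T));  sugar = (target − residual)·4.0·V
residual = 14.695·(0.01821 + 0.09011·e^(−0.04·17.9)) = 0.9147
sugar = (2.8 − 0.9147)·4.0·24.4

184.0033 g


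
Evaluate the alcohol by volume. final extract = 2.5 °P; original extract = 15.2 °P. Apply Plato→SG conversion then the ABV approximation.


SG = 259/(259 − P);  ABV = (OG − FG)·131.25
OG = 259/(259 − 15.2) = 1.0623
FG = 259/(259 − 2.5) = 1.0097
ABV = (1.0623 − 1.0097)·131.25

6.9037 % ABV


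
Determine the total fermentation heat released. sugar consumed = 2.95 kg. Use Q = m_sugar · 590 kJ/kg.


Q = 2.95 · 590

1740.5000 kJ


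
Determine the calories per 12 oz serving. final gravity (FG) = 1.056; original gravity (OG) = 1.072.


ABW = (OG−FG)·131.25·0.79/FG;  °P = 259 − 259/SG (for OG→OE and FG→AE);  RE = 0.1808·OE + 0.8192·AE;  Cal = (6.9·ABW + 4·(RE−0.1))·FG·3.55
ABW = (1.072 − 1.056)·131.25·0.79/1.056 = 1.5710
OE = 259 − 259/1.072 = 17.3955 °P
AE = 259 − 259/1.056 = 13.7348 °P
RE = 0.1808·17.3955 + 0.8192·13.7348 = 14.3967 °P
Cal = (6.9·1.5710 + 4·(14.3967−0.1))·1.056·3.55

255.0191 kcal


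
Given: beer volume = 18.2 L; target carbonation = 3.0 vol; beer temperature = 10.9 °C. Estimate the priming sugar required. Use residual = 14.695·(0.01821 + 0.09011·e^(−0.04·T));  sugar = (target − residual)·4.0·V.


residual = 14.695·(0.01821 + 0.09011·e^(−0.04·10.9)) = 1.1238
sugar = (3.0 − 1.1238)·4.0·18.2

136.5855 g


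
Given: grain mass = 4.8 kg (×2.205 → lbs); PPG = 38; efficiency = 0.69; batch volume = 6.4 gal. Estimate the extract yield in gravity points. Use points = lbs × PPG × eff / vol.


lbs = 4.8 × 2.205 = 10.5840
points = 10.5840 × 38 × 0.69 / 6.4

43.3613 points


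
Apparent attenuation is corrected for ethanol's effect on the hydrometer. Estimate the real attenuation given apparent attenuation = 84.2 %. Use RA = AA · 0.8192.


RA = 84.2 · 0.8192

68.9766 %


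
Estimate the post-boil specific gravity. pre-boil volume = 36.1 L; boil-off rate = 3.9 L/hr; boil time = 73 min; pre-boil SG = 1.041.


V_post = V_pre − rate·(t/60);  SG_post = 1 + (SG_pre−1)·V_pre/V_post
V_post = 36.1 − 3.9·(73/60) = 31.3550
SG_post = 1 + (1.041 − 1)·36.1/31.3550

1.0472


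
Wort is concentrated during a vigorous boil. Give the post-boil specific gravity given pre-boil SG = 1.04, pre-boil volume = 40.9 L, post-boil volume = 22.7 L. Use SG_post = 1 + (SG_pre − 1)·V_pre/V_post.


pts_pre = (1.04 − 1)·1000 = 40.0000
pts_post = 40.0000·40.9/22.7 = 72.0705
SG_post = 1 + 72.0705/1000

1.0721


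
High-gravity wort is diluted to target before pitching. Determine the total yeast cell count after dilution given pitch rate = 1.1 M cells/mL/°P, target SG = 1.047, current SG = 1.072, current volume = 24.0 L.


V_w = V·((SG_c−1)/(SG_t−1)−1);  °P = 259 − 259/SG_t;  cells = rate·(V+V_w)·°P
V_w = 24.0·((1.072−1)/(1.047−1)−1) = 12.7660
V_final = 24.0 + 12.7660 = 36.7660
°P = 259 − 259/1.047 = 11.6266
cells = 1.1·36.7660·11.6266

470.2074 billion cells


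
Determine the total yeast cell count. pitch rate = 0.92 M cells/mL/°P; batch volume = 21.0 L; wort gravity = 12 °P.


cells (billions) = rate · V_L · °P
cells = 0.92 · 21.0 · 12

231.8400 billion cells


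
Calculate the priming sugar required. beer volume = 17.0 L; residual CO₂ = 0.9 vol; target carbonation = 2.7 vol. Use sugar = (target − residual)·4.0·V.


sugar = (2.7 − 0.9)·4.0·17.0

122.4000 g


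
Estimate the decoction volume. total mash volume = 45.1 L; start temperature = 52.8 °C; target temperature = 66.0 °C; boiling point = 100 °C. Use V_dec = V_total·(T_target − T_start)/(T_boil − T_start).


V_dec = 45.1·(66.0 − 52.8)/(100 − 52.8)

12.6127 L


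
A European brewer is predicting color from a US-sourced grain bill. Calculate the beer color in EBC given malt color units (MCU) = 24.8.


SRM = 1.4922·MCU^0.6859;  EBC = SRM·1.97
SRM = 1.4922·24.8^0.6859 = 13.4984
EBC = 13.4984·1.97

26.5918 EBC


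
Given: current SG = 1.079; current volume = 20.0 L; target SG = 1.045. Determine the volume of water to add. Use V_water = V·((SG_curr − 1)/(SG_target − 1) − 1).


V_water = 20.0·((1.079 − 1)/(1.045 − 1) − 1)

15.1111 L


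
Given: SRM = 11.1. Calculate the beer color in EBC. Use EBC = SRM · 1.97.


EBC = 11.1 · 1.97

21.8670 EBC


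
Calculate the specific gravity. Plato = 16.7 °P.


SG = 259/(259 − P)
SG = 259/(259 − 16.7)

1.0689


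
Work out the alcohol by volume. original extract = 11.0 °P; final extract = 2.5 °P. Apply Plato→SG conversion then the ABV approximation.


SG = 259/(259 − P);  ABV = (OG − FG)·131.25
OG = 259/(259 − 11.0) = 1.0444
FG = 259/(259 − 2.5) = 1.0097
ABV = (1.0444 − 1.0097)·131.25

4.5423 % ABV


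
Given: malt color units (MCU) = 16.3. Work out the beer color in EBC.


SRM = 1.4922·MCU^0.6859;  EBC = SRM·1.97
SRM = 1.4922·16.3^0.6859 = 10.1220
EBC = 10.1220·1.97

19.9403 EBC


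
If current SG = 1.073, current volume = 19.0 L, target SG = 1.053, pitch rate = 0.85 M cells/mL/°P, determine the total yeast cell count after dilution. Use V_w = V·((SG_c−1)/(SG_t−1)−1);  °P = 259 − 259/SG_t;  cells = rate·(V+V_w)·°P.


V_w = 19.0·((1.073−1)/(1.053−1)−1) = 7.1698
V_final = 19.0 + 7.1698 = 26.1698
°P = 259 − 259/1.053 = 13.0361
cells = 0.85·26.1698·13.0361

289.9792 billion cells


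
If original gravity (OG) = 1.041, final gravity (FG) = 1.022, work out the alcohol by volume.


ABV = (OG − FG) · 131.25
ABV = (1.041 − 1.022) · 131.25

2.4937 % ABV


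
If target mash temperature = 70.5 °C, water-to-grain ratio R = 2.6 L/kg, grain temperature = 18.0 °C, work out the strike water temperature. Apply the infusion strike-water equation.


T_strike = (0.41/R)·(T_mash − T_grain) + T_mash
T_strike = (0.41/2.6)·(70.5 − 18.0) + 70.5

78.7788 °C


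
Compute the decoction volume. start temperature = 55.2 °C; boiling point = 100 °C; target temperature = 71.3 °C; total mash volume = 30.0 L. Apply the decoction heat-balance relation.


V_dec = V_total·(T_target − T_start)/(T_boil − T_start)
V_dec = 30.0·(71.3 − 55.2)/(100 − 55.2)

10.7812 L


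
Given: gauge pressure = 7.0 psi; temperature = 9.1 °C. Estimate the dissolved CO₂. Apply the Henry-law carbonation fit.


vols = (P + 14.695)·(0.01821 + 0.09011·e^(−0.04·T))
vols = (7.0 + 14.695)·(0.01821 + 0.09011·e^(−0.04·9.1))

1.7535 volumes


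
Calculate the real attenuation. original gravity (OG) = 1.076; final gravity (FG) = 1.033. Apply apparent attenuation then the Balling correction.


AA = (OG−FG)/(OG−1)·100;  RA = AA·0.8192
AA = (1.076 − 1.033)/(1.076 − 1)·100 = 56.5789
RA = 56.5789·0.8192

46.3495 %


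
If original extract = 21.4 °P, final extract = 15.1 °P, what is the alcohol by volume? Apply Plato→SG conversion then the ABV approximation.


SG = 259/(259 − P);  ABV = (OG − FG)·131.25
OG = 259/(259 − 21.4) = 1.0901
FG = 259/(259 − 15.1) = 1.0619
ABV = (1.0901 − 1.0619)·131.25

3.6956 % ABV


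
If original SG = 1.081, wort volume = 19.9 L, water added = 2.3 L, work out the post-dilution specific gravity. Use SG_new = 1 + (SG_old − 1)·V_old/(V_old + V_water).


pts = (1.081 − 1)·1000·19.9/(19.9 + 2.3) = 72.6081
SG_new = 1 + 72.6081/1000

1.0726


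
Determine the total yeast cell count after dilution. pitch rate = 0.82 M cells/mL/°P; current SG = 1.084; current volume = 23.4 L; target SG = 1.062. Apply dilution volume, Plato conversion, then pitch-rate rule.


V_w = V·((SG_c−1)/(SG_t−1)−1);  °P = 259 − 259/SG_t;  cells = rate·(V+V_w)·°P
V_w = 23.4·((1.084−1)/(1.062−1)−1) = 8.3032
V_final = 23.4 + 8.3032 = 31.7032
°P = 259 − 259/1.062 = 15.1205
cells = 0.82·31.7032·15.1205

393.0830 billion cells


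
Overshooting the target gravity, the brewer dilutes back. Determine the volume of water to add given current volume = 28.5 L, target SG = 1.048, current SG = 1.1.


V_water = V·((SG_curr − 1)/(SG_target − 1) − 1)
V_water = 28.5·((1.1 − 1)/(1.048 − 1) − 1)

30.8750 L


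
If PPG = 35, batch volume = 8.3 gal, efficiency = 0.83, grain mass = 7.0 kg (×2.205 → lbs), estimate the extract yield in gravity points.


points = lbs × PPG × eff / vol
lbs = 7.0 × 2.205 = 15.4350
points = 15.4350 × 35 × 0.83 / 8.3

54.0225 points


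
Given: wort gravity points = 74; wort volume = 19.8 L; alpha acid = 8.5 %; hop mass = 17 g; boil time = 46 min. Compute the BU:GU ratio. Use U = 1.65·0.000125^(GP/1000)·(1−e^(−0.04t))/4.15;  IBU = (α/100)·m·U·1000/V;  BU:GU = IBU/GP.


U = 1.65·0.000125^(74/1000)·(1−e^(−0.04·46))/4.15 = 0.1720
IBU = (8.5/100)·17·0.1720·1000/19.8 = 12.5516
BU:GU = 12.5516/74

0.1696


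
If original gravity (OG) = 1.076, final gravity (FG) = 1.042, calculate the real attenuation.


AA = (OG−FG)/(OG−1)·100;  RA = AA·0.8192
AA = (1.076 − 1.042)/(1.076 − 1)·100 = 44.7368
RA = 44.7368·0.8192

36.6484 %


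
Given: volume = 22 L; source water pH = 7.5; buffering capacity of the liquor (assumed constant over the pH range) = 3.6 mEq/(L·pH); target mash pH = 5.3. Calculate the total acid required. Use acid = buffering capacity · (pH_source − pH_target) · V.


acid = 3.6 · (7.5 − 5.3) · 22

174.2400 mEq


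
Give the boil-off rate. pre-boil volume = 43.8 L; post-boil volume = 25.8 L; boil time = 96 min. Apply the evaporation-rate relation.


rate = (V_pre − V_post) / (t_min/60)
rate = (43.8 − 25.8) / (96/60)

11.2500 L/hr


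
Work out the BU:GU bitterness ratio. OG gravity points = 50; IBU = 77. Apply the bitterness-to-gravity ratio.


BU:GU = IBU / OG_points
BU:GU = 77 / 50

1.5400


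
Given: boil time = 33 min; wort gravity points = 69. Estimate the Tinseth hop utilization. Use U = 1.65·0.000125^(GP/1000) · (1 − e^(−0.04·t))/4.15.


bigness = 1.65·0.000125^(69/1000) = 0.8875
boil_factor = (1 − e^(−0.04·33))/4.15 = 0.1766
U = 0.8875 · 0.1766

0.1567


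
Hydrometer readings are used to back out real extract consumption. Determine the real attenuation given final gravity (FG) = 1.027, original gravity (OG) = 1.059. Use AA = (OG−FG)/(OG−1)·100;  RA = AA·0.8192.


AA = (1.059 − 1.027)/(1.059 − 1)·100 = 54.2373
RA = 54.2373·0.8192

44.4312 %


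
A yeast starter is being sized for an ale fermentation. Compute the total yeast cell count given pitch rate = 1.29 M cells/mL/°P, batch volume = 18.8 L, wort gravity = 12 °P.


cells (billions) = rate · V_L · °P
cells = 1.29 · 18.8 · 12

291.0240 billion cells


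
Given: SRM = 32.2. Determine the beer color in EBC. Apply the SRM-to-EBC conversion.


EBC = SRM · 1.97
EBC = 32.2 · 1.97

63.4340 EBC


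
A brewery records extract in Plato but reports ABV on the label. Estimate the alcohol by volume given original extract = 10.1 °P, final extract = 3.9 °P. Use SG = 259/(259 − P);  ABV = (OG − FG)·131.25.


OG = 259/(259 − 10.1) = 1.0406
FG = 259/(259 − 3.9) = 1.0153
ABV = (1.0406 − 1.0153)·131.25

3.3194 % ABV


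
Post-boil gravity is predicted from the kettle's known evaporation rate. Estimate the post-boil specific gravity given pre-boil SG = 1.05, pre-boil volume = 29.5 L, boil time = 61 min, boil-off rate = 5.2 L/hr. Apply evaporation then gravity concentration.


V_post = V_pre − rate·(t/60);  SG_post = 1 + (SG_pre−1)·V_pre/V_post
V_post = 29.5 − 5.2·(61/60) = 24.2133
SG_post = 1 + (1.05 − 1)·29.5/24.2133

1.0609


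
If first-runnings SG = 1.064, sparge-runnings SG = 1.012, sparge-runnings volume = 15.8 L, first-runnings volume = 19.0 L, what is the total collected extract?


total = Σ (SG_i − 1)·1000·V_i
first = (1.064 − 1)·1000·19.0 = 1216.0000
sparge = (1.012 − 1)·1000·15.8 = 189.6000
total = 1216.0000 + 189.6000

1405.6000 gravity·L


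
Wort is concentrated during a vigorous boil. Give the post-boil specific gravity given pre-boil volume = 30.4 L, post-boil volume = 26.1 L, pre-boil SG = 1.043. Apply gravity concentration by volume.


SG_post = 1 + (SG_pre − 1)·V_pre/V_post
pts_pre = (1.043 − 1)·1000 = 43.0000
pts_post = 43.0000·30.4/26.1 = 50.0843
SG_post = 1 + 50.0843/1000

1.0501


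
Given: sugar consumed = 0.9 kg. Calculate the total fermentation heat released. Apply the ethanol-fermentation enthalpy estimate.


Q = m_sugar · 590 kJ/kg
Q = 0.9 · 590

531.0000 kJ


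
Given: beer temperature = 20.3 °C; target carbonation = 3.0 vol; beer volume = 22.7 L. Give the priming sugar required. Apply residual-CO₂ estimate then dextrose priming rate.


residual = 14.695·(0.01821 + 0.09011·e^(−0.04·T));  sugar = (target − residual)·4.0·V
residual = 14.695·(0.01821 + 0.09011·e^(−0.04·20.3)) = 0.8555
sugar = (3.0 − 0.8555)·4.0·22.7

194.7220 g


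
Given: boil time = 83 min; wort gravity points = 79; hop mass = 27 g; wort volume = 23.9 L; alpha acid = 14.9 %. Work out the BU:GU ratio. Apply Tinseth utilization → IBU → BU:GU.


U = 1.65·0.000125^(GP/1000)·(1−e^(−0.04t))/4.15;  IBU = (α/100)·m·U·1000/V;  BU:GU = IBU/GP
U = 1.65·0.000125^(79/1000)·(1−e^(−0.04·83))/4.15 = 0.1884
IBU = (14.9/100)·27·0.1884·1000/23.9 = 31.7141
BU:GU = 31.7141/79

0.4014


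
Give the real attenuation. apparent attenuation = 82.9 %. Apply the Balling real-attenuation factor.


RA = AA · 0.8192
RA = 82.9 · 0.8192

67.9117 %


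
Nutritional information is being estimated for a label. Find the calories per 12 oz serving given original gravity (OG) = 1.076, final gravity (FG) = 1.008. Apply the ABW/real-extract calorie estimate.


ABW = (OG−FG)·131.25·0.79/FG;  °P = 259 − 259/SG (for OG→OE and FG→AE);  RE = 0.1808·OE + 0.8192·AE;  Cal = (6.9·ABW + 4·(RE−0.1))·FG·3.55
ABW = (1.076 − 1.008)·131.25·0.79/1.008 = 6.9948
OE = 259 − 259/1.076 = 18.2937 °P
AE = 259 − 259/1.008 = 2.0556 °P
RE = 0.1808·18.2937 + 0.8192·2.0556 = 4.9914 °P
Cal = (6.9·6.9948 + 4·(4.9914−0.1))·1.008·3.55

242.7218 kcal


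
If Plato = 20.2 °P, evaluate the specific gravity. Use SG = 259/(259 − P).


SG = 259/(259 − 20.2)

1.0846


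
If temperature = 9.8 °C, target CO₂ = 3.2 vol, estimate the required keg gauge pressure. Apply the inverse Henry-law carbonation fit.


psi = vols/(0.01821 + 0.09011·e^(−0.04·T)) − 14.695
psi = 3.2/(0.01821 + 0.09011·e^(−0.04·9.8)) − 14.695

25.7613 psi


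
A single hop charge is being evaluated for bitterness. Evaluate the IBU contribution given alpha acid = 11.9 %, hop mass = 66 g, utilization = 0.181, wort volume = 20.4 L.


IBU = (α/100)·mass·U·1000 / V
IBU = (11.9/100)·66·0.181·1000 / 20.4

69.6850 IBU


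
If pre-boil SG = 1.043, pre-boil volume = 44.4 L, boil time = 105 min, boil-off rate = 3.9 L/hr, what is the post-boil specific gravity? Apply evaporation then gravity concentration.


V_post = V_pre − rate·(t/60);  SG_post = 1 + (SG_pre−1)·V_pre/V_post
V_post = 44.4 − 3.9·(105/60) = 37.5750
SG_post = 1 + (1.043 − 1)·44.4/37.5750

1.0508


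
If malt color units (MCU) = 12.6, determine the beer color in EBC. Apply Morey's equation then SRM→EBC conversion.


SRM = 1.4922·MCU^0.6859;  EBC = SRM·1.97
SRM = 1.4922·12.6^0.6859 = 8.4834
EBC = 8.4834·1.97

16.7123 EBC


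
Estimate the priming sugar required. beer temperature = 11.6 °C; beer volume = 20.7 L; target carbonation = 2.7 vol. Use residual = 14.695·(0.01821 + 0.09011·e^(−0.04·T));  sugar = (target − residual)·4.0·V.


residual = 14.695·(0.01821 + 0.09011·e^(−0.04·11.6)) = 1.1002
sugar = (2.7 − 1.1002)·4.0·20.7

132.4648 g


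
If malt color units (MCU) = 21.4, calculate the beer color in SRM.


SRM = 1.4922 · MCU^0.6859
SRM = 1.4922 · 21.4^0.6859

12.1999 SRM


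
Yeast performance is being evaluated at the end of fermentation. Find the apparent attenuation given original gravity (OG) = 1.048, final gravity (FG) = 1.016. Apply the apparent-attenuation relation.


AA = (OG − FG)/(OG − 1) · 100
AA = (1.048 − 1.016)/(1.048 − 1) · 100

66.6667 %


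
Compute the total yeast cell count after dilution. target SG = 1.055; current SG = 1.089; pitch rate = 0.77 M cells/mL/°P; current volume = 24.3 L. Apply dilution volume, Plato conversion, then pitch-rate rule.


V_w = V·((SG_c−1)/(SG_t−1)−1);  °P = 259 − 259/SG_t;  cells = rate·(V+V_w)·°P
V_w = 24.3·((1.089−1)/(1.055−1)−1) = 15.0218
V_final = 24.3 + 15.0218 = 39.3218
°P = 259 − 259/1.055 = 13.5024
cells = 0.77·39.3218·13.5024

408.8220 billion cells


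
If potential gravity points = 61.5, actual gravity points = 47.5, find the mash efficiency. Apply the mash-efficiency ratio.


efficiency = actual / potential × 100
efficiency = 47.5 / 61.5 × 100

77.2358 %


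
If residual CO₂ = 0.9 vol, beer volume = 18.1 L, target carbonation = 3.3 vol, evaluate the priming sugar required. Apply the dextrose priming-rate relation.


sugar = (target − residual)·4.0·V
sugar = (3.3 − 0.9)·4.0·18.1

173.7600 g


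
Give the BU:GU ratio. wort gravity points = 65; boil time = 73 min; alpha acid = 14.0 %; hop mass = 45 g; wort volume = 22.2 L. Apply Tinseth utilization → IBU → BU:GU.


U = 1.65·0.000125^(GP/1000)·(1−e^(−0.04t))/4.15;  IBU = (α/100)·m·U·1000/V;  BU:GU = IBU/GP
U = 1.65·0.000125^(65/1000)·(1−e^(−0.04·73))/4.15 = 0.2097
IBU = (14.0/100)·45·0.2097·1000/22.2 = 59.5174
BU:GU = 59.5174/65

0.9157
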